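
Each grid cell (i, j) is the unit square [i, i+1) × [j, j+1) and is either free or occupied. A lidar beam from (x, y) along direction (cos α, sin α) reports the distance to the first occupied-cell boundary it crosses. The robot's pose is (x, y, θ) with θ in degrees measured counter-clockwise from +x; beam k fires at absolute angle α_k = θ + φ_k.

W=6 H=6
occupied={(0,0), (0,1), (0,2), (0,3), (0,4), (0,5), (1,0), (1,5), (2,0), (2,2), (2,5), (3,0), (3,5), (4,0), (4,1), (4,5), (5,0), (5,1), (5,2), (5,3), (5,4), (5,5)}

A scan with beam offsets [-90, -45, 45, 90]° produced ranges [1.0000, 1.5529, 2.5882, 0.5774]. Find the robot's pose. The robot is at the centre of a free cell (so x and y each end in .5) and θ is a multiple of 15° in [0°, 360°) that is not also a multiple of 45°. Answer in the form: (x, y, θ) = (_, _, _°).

(x, y, θ) = (3.5, 2.5, 60°)

The pose lattice has 14·16 = 224 candidates. Test each by forward raycasting.
  (3.5, 2.5, 255°): beam 1 = 0.5176 ≠ 1.0000 ✗
  (4.5, 3.5, 255°): beam 1 = 3.6235 ≠ 1.0000 ✗
  (3.5, 4.5, 195°): beam 1 = 0.5176 ≠ 1.0000 ✗
  …
  (3.5, 2.5, 60°): r_1=1.0000, r_2=1.5529, r_3=2.5882, r_4=0.5774 — all match ✓
No second candidate reproduces the full scan.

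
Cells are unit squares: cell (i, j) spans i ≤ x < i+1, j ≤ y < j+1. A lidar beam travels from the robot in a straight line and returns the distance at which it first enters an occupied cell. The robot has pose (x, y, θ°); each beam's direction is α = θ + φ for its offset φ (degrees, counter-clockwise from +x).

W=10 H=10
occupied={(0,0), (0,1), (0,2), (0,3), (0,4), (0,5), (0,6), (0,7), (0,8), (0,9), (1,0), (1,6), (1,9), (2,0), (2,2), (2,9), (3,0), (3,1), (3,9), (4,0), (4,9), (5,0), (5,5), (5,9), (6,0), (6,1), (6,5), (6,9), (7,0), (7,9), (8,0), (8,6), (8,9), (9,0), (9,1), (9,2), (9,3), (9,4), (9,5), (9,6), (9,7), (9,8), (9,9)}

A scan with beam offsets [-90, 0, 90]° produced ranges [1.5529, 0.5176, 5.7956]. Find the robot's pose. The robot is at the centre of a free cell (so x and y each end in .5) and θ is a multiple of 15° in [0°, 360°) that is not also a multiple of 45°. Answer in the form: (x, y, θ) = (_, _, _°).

Candidates: 57 free-cell centres × 16 headings = 912 poses. Raycast each; keep the one whose scan matches to 4 dp.
  (8.5, 1.5, 150°): beam 1 = 1.0000 ≠ 1.5529 ✗
  (6.5, 7.5, 300°): beam 1 = 6.3509 ≠ 1.5529 ✗
  (1.5, 3.5, 300°): beam 1 = 0.5774 ≠ 1.5529 ✗
  (2.5, 5.5, 300°): beam 1 = 1.7321 ≠ 1.5529 ✗
  (1.5, 2.5, 240°): beam 1 = 0.5774 ≠ 1.5529 ✗
  …
  (7.5, 8.5, 105°): r_1=1.5529, r_2=0.5176, r_3=5.7956 — all match ✓
Unique over the lattice → pose = (7.5, 8.5, 105°).

(x, y, θ) = (7.5, 8.5, 105°)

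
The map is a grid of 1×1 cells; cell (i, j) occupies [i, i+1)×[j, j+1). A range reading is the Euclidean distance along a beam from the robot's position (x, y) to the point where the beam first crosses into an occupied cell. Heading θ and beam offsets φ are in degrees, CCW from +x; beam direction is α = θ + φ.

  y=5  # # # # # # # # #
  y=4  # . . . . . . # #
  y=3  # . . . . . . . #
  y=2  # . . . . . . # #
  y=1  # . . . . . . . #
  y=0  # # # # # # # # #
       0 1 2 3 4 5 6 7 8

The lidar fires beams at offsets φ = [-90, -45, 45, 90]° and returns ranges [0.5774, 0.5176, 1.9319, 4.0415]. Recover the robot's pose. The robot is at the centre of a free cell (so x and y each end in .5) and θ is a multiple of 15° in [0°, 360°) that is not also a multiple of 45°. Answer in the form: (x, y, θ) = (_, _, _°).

(x, y, θ) = (1.5, 4.5, 210°)

Candidates: 26 free-cell centres × 16 headings = 416 poses. Raycast each; keep the one whose scan matches to 4 dp.
  (6.5, 3.5, 105°): beam 1 = 1.5529 ≠ 0.5774 ✗
  (4.5, 4.5, 255°): beam 1 = 1.9319 ≠ 0.5774 ✗
  (2.5, 4.5, 210°): beam 2 = 1.5529 ≠ 0.5176 ✗
  (3.5, 2.5, 105°): beam 1 = 4.6587 ≠ 0.5774 ✗
  …
  (1.5, 4.5, 210°): r_1=0.5774, r_2=0.5176, r_3=1.9319, r_4=4.0415 — all match ✓
Only this pose fits every beam.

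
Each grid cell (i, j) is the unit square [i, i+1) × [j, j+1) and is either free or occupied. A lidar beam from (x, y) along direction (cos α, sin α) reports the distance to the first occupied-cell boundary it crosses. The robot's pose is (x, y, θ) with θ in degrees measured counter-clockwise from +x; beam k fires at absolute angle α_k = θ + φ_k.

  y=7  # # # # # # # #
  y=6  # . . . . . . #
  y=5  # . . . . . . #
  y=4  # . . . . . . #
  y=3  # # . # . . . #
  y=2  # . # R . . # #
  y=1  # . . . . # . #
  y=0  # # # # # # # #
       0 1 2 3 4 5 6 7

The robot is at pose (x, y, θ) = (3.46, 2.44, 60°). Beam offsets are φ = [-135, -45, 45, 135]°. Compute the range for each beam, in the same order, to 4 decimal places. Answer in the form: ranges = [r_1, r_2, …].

ranges = [1.4908, 3.6649, 0.5798, 0.4762]

beam 1: φ=-135°, α=285°
  dir = (cos 285°, sin 285°) = (0.2588, -0.9659); from cell (3,2)
  next x-line at t=2.0864, next y-line at t=0.4555; Δt_x=3.8637, Δt_y=1.0353
    y: enter (3,1) at t=0.4555
    y: enter (3,0) at t=1.4908 ← occupied
  → r_1 = 1.4908
beam 2: φ=-45°, α=15°
  dir = (cos 15°, sin 15°) = (0.9659, 0.2588); from cell (3,2)
  next x-line at t=0.5590, next y-line at t=2.1637; Δt_x=1.0353, Δt_y=3.8637
    x: enter (4,2) at t=0.5590
    x: enter (5,2) at t=1.5943
    y: enter (5,3) at t=2.1637
    x: enter (6,3) at t=2.6296
    x: enter (7,3) at t=3.6649 ← occupied
  → r_2 = 3.6649
beam 3: φ=45°, α=105°
  dir = (cos 105°, sin 105°) = (-0.2588, 0.9659); from cell (3,2)
  next x-line at t=1.7773, next y-line at t=0.5798; Δt_x=3.8637, Δt_y=1.0353
    y: enter (3,3) at t=0.5798 ← occupied
  → r_3 = 0.5798
beam 4: φ=135°, α=195°
  dir = (cos 195°, sin 195°) = (-0.9659, -0.2588); from cell (3,2)
  next x-line at t=0.4762, next y-line at t=1.7000; Δt_x=1.0353, Δt_y=3.8637
    x: enter (2,2) at t=0.4762 ← occupied
  → r_4 = 0.4762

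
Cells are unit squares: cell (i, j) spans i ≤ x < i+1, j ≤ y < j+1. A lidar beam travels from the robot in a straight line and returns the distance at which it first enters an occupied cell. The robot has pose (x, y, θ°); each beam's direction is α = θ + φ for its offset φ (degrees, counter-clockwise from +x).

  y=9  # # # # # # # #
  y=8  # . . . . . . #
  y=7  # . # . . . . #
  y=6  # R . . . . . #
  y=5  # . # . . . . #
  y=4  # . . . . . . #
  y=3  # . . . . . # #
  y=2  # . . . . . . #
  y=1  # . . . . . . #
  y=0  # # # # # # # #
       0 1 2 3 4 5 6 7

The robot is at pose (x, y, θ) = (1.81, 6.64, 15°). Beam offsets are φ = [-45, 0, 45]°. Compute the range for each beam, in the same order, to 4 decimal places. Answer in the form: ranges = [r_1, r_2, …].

beam 1: φ=-45°, α=330°
  cosα=0.8660 sinα=-0.5000 | (1,6) | tMaxX 0.2194 tMaxY 1.2800 | tΔX 1.1547 tΔY 2.0000
    t=0.2194 [x] (2,6)
    t=1.2800 [y] (2,5) — stop
  → r_1 = 1.2800
beam 2: φ=0°, α=15°
  cosα=0.9659 sinα=0.2588 | (1,6) | tMaxX 0.1967 tMaxY 1.3909 | tΔX 1.0353 tΔY 3.8637
    t=0.1967 [x] (2,6)
    t=1.2320 [x] (3,6)
    t=1.3909 [y] (3,7)
    t=2.2673 [x] (4,7)
    t=3.3025 [x] (5,7)
    t=4.3378 [x] (6,7)
    t=5.2546 [y] (6,8)
    t=5.3731 [x] (7,8) — stop
  → r_2 = 5.3731
beam 3: φ=45°, α=60°
  cosα=0.5000 sinα=0.8660 | (1,6) | tMaxX 0.3800 tMaxY 0.4157 | tΔX 2.0000 tΔY 1.1547
    t=0.3800 [x] (2,6)
    t=0.4157 [y] (2,7) — stop
  → r_3 = 0.4157

ranges = [1.2800, 5.3731, 0.4157]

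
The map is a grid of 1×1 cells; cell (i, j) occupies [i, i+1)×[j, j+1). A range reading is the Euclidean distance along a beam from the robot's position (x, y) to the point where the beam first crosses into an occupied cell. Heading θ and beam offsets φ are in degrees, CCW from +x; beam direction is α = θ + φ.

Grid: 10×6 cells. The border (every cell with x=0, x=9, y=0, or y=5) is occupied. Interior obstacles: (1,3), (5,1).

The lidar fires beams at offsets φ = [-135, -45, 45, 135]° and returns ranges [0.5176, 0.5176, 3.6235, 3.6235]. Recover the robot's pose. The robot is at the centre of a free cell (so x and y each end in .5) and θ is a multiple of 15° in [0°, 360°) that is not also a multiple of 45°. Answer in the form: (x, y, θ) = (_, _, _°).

The pose lattice has 30·16 = 480 candidates. Test each by forward raycasting.
  (5.5, 2.5, 300°): beam 1 = 3.6235 ≠ 0.5176 ✗
  (4.5, 3.5, 30°): beam 1 = 2.5882 ≠ 0.5176 ✗
  (1.5, 2.5, 105°): beam 1 = 3.0000 ≠ 0.5176 ✗
  (2.5, 3.5, 15°): beam 1 = 2.8868 ≠ 0.5176 ✗
  (6.5, 1.5, 150°): beam 1 = 2.5882 ≠ 0.5176 ✗
  …
  (4.5, 1.5, 30°): r_1=0.5176, r_2=0.5176, r_3=3.6235, r_4=3.6235 — all match ✓
No second candidate reproduces the full scan.

(x, y, θ) = (4.5, 1.5, 30°)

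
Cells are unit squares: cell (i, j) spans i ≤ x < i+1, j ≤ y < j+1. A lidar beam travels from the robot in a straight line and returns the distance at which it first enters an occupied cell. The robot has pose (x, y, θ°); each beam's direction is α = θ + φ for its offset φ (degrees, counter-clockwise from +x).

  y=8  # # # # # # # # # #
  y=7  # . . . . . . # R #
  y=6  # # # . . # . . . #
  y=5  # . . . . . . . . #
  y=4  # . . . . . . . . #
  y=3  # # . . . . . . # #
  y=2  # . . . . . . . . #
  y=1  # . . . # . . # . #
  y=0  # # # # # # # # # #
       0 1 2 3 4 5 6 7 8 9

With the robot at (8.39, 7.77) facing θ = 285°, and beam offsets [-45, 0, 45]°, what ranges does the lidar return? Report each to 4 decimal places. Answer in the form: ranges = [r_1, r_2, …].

beam 1: φ=-45°, α=240°
  direction (-0.5000, -0.8660); cell (8,7); t to first gridline: x 0.7800, y 0.8891 (then +2.0000 / +1.1547)
    (7,7) via x @ 0.7800  # hit
  → r_1 = 0.7800
beam 2: φ=0°, α=285°
  direction (0.2588, -0.9659); cell (8,7); t to first gridline: x 2.3569, y 0.7972 (then +3.8637 / +1.0353)
    (8,6) via y @ 0.7972
    (8,5) via y @ 1.8324
    (9,5) via x @ 2.3569  # hit
  → r_2 = 2.3569
beam 3: φ=45°, α=330°
  direction (0.8660, -0.5000); cell (8,7); t to first gridline: x 0.7044, y 1.5400 (then +1.1547 / +2.0000)
    (9,7) via x @ 0.7044  # hit
  → r_3 = 0.7044

ranges = [0.7800, 2.3569, 0.7044]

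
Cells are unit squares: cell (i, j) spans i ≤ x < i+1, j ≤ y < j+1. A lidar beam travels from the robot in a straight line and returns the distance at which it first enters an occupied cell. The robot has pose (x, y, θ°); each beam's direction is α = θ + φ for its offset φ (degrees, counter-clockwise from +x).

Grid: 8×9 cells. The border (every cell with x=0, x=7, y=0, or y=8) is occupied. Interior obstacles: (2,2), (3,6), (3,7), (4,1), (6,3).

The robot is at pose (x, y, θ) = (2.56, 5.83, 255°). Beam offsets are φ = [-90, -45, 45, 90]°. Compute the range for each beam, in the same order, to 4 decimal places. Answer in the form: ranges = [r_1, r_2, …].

beam 1: φ=-90°, α=165°
  cosα=-0.9659 sinα=0.2588 | (2,5) | tMaxX 0.5798 tMaxY 0.6568 | tΔX 1.0353 tΔY 3.8637
    t=0.5798 [x] (1,5)
    t=0.6568 [y] (1,6)
    t=1.6150 [x] (0,6) — stop
  → r_1 = 1.6150
beam 2: φ=-45°, α=210°
  cosα=-0.8660 sinα=-0.5000 | (2,5) | tMaxX 0.6466 tMaxY 1.6600 | tΔX 1.1547 tΔY 2.0000
    t=0.6466 [x] (1,5)
    t=1.6600 [y] (1,4)
    t=1.8013 [x] (0,4) — stop
  → r_2 = 1.8013
beam 3: φ=45°, α=300°
  cosα=0.5000 sinα=-0.8660 | (2,5) | tMaxX 0.8800 tMaxY 0.9584 | tΔX 2.0000 tΔY 1.1547
    t=0.8800 [x] (3,5)
    t=0.9584 [y] (3,4)
    t=2.1131 [y] (3,3)
    t=2.8800 [x] (4,3)
    t=3.2678 [y] (4,2)
    t=4.4225 [y] (4,1) — stop
  → r_3 = 4.4225
beam 4: φ=90°, α=345°
  cosα=0.9659 sinα=-0.2588 | (2,5) | tMaxX 0.4555 tMaxY 3.2069 | tΔX 1.0353 tΔY 3.8637
    t=0.4555 [x] (3,5)
    t=1.4908 [x] (4,5)
    t=2.5261 [x] (5,5)
    t=3.2069 [y] (5,4)
    t=3.5614 [x] (6,4)
    t=4.5966 [x] (7,4) — stop
  → r_4 = 4.5966

ranges = [1.6150, 1.8013, 4.4225, 4.5966]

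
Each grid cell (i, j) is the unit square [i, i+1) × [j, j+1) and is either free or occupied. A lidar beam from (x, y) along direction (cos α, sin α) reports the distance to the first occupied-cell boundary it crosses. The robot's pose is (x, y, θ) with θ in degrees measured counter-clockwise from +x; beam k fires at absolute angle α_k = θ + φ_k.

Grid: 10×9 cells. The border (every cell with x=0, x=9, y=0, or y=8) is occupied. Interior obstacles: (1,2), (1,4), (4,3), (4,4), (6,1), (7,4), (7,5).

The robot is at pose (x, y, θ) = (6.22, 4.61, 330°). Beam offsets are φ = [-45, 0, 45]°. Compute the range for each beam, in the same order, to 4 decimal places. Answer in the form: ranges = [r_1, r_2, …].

beam 1: φ=-45°, α=285°
  direction (0.2588, -0.9659); cell (6,4); t to first gridline: x 3.0137, y 0.6315 (then +3.8637 / +1.0353)
    (6,3) via y @ 0.6315
    (6,2) via y @ 1.6668
    (6,1) via y @ 2.7021  # hit
  → r_1 = 2.7021
beam 2: φ=0°, α=330°
  direction (0.8660, -0.5000); cell (6,4); t to first gridline: x 0.9007, y 1.2200 (then +1.1547 / +2.0000)
    (7,4) via x @ 0.9007  # hit
  → r_2 = 0.9007
beam 3: φ=45°, α=15°
  direction (0.9659, 0.2588); cell (6,4); t to first gridline: x 0.8075, y 1.5068 (then +1.0353 / +3.8637)
    (7,4) via x @ 0.8075  # hit
  → r_3 = 0.8075

ranges = [2.7021, 0.9007, 0.8075]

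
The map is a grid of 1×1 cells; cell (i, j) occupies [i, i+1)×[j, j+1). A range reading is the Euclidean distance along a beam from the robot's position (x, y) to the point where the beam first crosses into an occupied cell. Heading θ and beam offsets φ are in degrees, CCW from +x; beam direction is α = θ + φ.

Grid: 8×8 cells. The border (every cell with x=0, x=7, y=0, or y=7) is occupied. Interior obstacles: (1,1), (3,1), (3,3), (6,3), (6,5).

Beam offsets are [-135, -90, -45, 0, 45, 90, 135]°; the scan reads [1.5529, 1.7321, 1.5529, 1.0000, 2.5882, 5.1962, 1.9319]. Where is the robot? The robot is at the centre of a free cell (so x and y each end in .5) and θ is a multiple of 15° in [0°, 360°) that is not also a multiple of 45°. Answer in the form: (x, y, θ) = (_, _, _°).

The pose lattice has 31·16 = 496 candidates. Test each by forward raycasting.
  (3.5, 5.5, 75°): beam 1 = 5.1962 ≠ 1.5529 ✗
  (1.5, 3.5, 60°): beam 2 = 5.0000 ≠ 1.7321 ✗
  (5.5, 5.5, 165°): beam 1 = 0.5774 ≠ 1.5529 ✗
  (4.5, 3.5, 255°): beam 1 = 4.0415 ≠ 1.5529 ✗
  …
  (5.5, 2.5, 30°): r_1=1.5529, r_2=1.7321, r_3=1.5529, r_4=1.0000, r_5=2.5882, r_6=5.1962, r_7=1.9319 — all match ✓
Unique over the lattice → pose = (5.5, 2.5, 30°).

(x, y, θ) = (5.5, 2.5, 30°)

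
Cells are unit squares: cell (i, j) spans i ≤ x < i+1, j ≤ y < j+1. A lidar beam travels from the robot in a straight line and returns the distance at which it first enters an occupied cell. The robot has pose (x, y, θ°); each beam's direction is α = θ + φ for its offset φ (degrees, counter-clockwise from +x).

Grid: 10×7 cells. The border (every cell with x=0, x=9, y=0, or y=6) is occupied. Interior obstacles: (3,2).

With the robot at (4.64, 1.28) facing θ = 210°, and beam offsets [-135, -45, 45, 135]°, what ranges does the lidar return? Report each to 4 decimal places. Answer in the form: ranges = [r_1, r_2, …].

ranges = [4.8865, 3.7684, 0.2899, 1.0818]

beam 1: φ=-135°, α=75°
  direction (0.2588, 0.9659); cell (4,1); t to first gridline: x 1.3909, y 0.7454 (then +3.8637 / +1.0353)
    (4,2) via y @ 0.7454
    (5,2) via x @ 1.3909
    (5,3) via y @ 1.7807
    (5,4) via y @ 2.8160
    (5,5) via y @ 3.8512
    (5,6) via y @ 4.8865  # hit
  → r_1 = 4.8865
beam 2: φ=-45°, α=165°
  direction (-0.9659, 0.2588); cell (4,1); t to first gridline: x 0.6626, y 2.7819 (then +1.0353 / +3.8637)
    (3,1) via x @ 0.6626
    (2,1) via x @ 1.6979
    (1,1) via x @ 2.7331
    (1,2) via y @ 2.7819
    (0,2) via x @ 3.7684  # hit
  → r_2 = 3.7684
beam 3: φ=45°, α=255°
  direction (-0.2588, -0.9659); cell (4,1); t to first gridline: x 2.4728, y 0.2899 (then +3.8637 / +1.0353)
    (4,0) via y @ 0.2899  # hit
  → r_3 = 0.2899
beam 4: φ=135°, α=345°
  direction (0.9659, -0.2588); cell (4,1); t to first gridline: x 0.3727, y 1.0818 (then +1.0353 / +3.8637)
    (5,1) via x @ 0.3727
    (5,0) via y @ 1.0818  # hit
  → r_4 = 1.0818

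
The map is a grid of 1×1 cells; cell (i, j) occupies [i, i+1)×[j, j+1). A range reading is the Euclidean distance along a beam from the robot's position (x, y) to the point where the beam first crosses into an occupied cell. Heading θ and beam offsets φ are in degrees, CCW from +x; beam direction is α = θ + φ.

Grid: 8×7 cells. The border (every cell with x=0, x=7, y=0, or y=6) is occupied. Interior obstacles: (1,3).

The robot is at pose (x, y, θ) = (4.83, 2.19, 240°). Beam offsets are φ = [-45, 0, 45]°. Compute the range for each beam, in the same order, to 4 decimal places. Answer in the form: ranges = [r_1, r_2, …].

ranges = [3.9651, 1.3741, 1.2320]

beam 1: φ=-45°, α=195°
  cosα=-0.9659 sinα=-0.2588 | (4,2) | tMaxX 0.8593 tMaxY 0.7341 | tΔX 1.0353 tΔY 3.8637
    t=0.7341 [y] (4,1)
    t=0.8593 [x] (3,1)
    t=1.8946 [x] (2,1)
    t=2.9298 [x] (1,1)
    t=3.9651 [x] (0,1) — stop
  → r_1 = 3.9651
beam 2: φ=0°, α=240°
  cosα=-0.5000 sinα=-0.8660 | (4,2) | tMaxX 1.6600 tMaxY 0.2194 | tΔX 2.0000 tΔY 1.1547
    t=0.2194 [y] (4,1)
    t=1.3741 [y] (4,0) — stop
  → r_2 = 1.3741
beam 3: φ=45°, α=285°
  cosα=0.2588 sinα=-0.9659 | (4,2) | tMaxX 0.6568 tMaxY 0.1967 | tΔX 3.8637 tΔY 1.0353
    t=0.1967 [y] (4,1)
    t=0.6568 [x] (5,1)
    t=1.2320 [y] (5,0) — stop
  → r_3 = 1.2320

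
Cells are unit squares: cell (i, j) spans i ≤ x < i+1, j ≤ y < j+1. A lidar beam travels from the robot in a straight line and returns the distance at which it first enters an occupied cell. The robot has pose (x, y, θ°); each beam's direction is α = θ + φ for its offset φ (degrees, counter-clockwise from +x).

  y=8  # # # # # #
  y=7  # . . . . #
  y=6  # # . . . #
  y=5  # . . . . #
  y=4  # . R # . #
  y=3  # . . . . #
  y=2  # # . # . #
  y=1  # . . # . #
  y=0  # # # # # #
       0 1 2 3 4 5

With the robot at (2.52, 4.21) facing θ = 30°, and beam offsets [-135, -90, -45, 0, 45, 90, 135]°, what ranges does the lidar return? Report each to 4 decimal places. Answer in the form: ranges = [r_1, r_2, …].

ranges = [2.0091, 1.3972, 0.4969, 0.5543, 3.9237, 2.0669, 1.5736]

beam 1: φ=-135°, α=255°
  cosα=-0.2588 sinα=-0.9659 | (2,4) | tMaxX 2.0091 tMaxY 0.2174 | tΔX 3.8637 tΔY 1.0353
    t=0.2174 [y] (2,3)
    t=1.2527 [y] (2,2)
    t=2.0091 [x] (1,2) — stop
  → r_1 = 2.0091
beam 2: φ=-90°, α=300°
  cosα=0.5000 sinα=-0.8660 | (2,4) | tMaxX 0.9600 tMaxY 0.2425 | tΔX 2.0000 tΔY 1.1547
    t=0.2425 [y] (2,3)
    t=0.9600 [x] (3,3)
    t=1.3972 [y] (3,2) — stop
  → r_2 = 1.3972
beam 3: φ=-45°, α=345°
  cosα=0.9659 sinα=-0.2588 | (2,4) | tMaxX 0.4969 tMaxY 0.8114 | tΔX 1.0353 tΔY 3.8637
    t=0.4969 [x] (3,4) — stop
  → r_3 = 0.4969
beam 4: φ=0°, α=30°
  cosα=0.8660 sinα=0.5000 | (2,4) | tMaxX 0.5543 tMaxY 1.5800 | tΔX 1.1547 tΔY 2.0000
    t=0.5543 [x] (3,4) — stop
  → r_4 = 0.5543
beam 5: φ=45°, α=75°
  cosα=0.2588 sinα=0.9659 | (2,4) | tMaxX 1.8546 tMaxY 0.8179 | tΔX 3.8637 tΔY 1.0353
    t=0.8179 [y] (2,5)
    t=1.8531 [y] (2,6)
    t=1.8546 [x] (3,6)
    t=2.8884 [y] (3,7)
    t=3.9237 [y] (3,8) — stop
  → r_5 = 3.9237
beam 6: φ=90°, α=120°
  cosα=-0.5000 sinα=0.8660 | (2,4) | tMaxX 1.0400 tMaxY 0.9122 | tΔX 2.0000 tΔY 1.1547
    t=0.9122 [y] (2,5)
    t=1.0400 [x] (1,5)
    t=2.0669 [y] (1,6) — stop
  → r_6 = 2.0669
beam 7: φ=135°, α=165°
  cosα=-0.9659 sinα=0.2588 | (2,4) | tMaxX 0.5383 tMaxY 3.0523 | tΔX 1.0353 tΔY 3.8637
    t=0.5383 [x] (1,4)
    t=1.5736 [x] (0,4) — stop
  → r_7 = 1.5736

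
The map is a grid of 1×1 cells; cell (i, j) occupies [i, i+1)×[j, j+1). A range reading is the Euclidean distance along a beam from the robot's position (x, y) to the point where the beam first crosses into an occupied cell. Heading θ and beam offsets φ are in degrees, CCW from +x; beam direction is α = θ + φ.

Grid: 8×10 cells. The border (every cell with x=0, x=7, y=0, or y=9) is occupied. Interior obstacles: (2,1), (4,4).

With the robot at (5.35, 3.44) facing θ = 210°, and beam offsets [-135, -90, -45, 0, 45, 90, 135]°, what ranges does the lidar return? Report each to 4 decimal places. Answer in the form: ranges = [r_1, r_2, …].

beam 1: φ=-135°, α=75°
  d=(0.2588,0.9659)  start (5,3)  tX=2.5114 tY=0.5798  stride 1/|dx|=3.8637 1/|dy|=1.0353
    cross y-line → (5,4), t=0.5798
    cross y-line → (5,5), t=1.6150
    cross x-line → (6,5), t=2.5114
    cross y-line → (6,6), t=2.6503
    cross y-line → (6,7), t=3.6856
    cross y-line → (6,8), t=4.7209
    cross y-line → (6,9), t=5.7561 (wall)
  → r_1 = 5.7561
beam 2: φ=-90°, α=120°
  d=(-0.5000,0.8660)  start (5,3)  tX=0.7000 tY=0.6466  stride 1/|dx|=2.0000 1/|dy|=1.1547
    cross y-line → (5,4), t=0.6466
    cross x-line → (4,4), t=0.7000 (wall)
  → r_2 = 0.7000
beam 3: φ=-45°, α=165°
  d=(-0.9659,0.2588)  start (5,3)  tX=0.3623 tY=2.1637  stride 1/|dx|=1.0353 1/|dy|=3.8637
    cross x-line → (4,3), t=0.3623
    cross x-line → (3,3), t=1.3976
    cross y-line → (3,4), t=2.1637
    cross x-line → (2,4), t=2.4329
    cross x-line → (1,4), t=3.4682
    cross x-line → (0,4), t=4.5035 (wall)
  → r_3 = 4.5035
beam 4: φ=0°, α=210°
  d=(-0.8660,-0.5000)  start (5,3)  tX=0.4041 tY=0.8800  stride 1/|dx|=1.1547 1/|dy|=2.0000
    cross x-line → (4,3), t=0.4041
    cross y-line → (4,2), t=0.8800
    cross x-line → (3,2), t=1.5588
    cross x-line → (2,2), t=2.7135
    cross y-line → (2,1), t=2.8800 (wall)
  → r_4 = 2.8800
beam 5: φ=45°, α=255°
  d=(-0.2588,-0.9659)  start (5,3)  tX=1.3523 tY=0.4555  stride 1/|dx|=3.8637 1/|dy|=1.0353
    cross y-line → (5,2), t=0.4555
    cross x-line → (4,2), t=1.3523
    cross y-line → (4,1), t=1.4908
    cross y-line → (4,0), t=2.5261 (wall)
  → r_5 = 2.5261
beam 6: φ=90°, α=300°
  d=(0.5000,-0.8660)  start (5,3)  tX=1.3000 tY=0.5081  stride 1/|dx|=2.0000 1/|dy|=1.1547
    cross y-line → (5,2), t=0.5081
    cross x-line → (6,2), t=1.3000
    cross y-line → (6,1), t=1.6628
    cross y-line → (6,0), t=2.8175 (wall)
  → r_6 = 2.8175
beam 7: φ=135°, α=345°
  d=(0.9659,-0.2588)  start (5,3)  tX=0.6729 tY=1.7000  stride 1/|dx|=1.0353 1/|dy|=3.8637
    cross x-line → (6,3), t=0.6729
    cross y-line → (6,2), t=1.7000
    cross x-line → (7,2), t=1.7082 (wall)
  → r_7 = 1.7082

ranges = [5.7561, 0.7000, 4.5035, 2.8800, 2.5261, 2.8175, 1.7082]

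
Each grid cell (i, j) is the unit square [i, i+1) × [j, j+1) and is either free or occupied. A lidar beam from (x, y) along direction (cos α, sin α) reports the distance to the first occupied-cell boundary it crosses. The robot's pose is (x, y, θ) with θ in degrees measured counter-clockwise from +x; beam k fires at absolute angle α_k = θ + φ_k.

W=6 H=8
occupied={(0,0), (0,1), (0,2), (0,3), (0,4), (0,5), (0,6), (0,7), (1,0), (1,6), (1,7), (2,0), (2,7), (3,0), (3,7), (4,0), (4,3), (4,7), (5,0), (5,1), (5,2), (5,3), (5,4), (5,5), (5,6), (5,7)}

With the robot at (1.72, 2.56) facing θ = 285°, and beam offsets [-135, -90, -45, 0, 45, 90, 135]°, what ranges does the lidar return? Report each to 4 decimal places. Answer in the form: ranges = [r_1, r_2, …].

beam 1: φ=-135°, α=150°
  dir = (cos 150°, sin 150°) = (-0.8660, 0.5000); from cell (1,2)
  next x-line at t=0.8314, next y-line at t=0.8800; Δt_x=1.1547, Δt_y=2.0000
    x: enter (0,2) at t=0.8314 ← occupied
  → r_1 = 0.8314
beam 2: φ=-90°, α=195°
  dir = (cos 195°, sin 195°) = (-0.9659, -0.2588); from cell (1,2)
  next x-line at t=0.7454, next y-line at t=2.1637; Δt_x=1.0353, Δt_y=3.8637
    x: enter (0,2) at t=0.7454 ← occupied
  → r_2 = 0.7454
beam 3: φ=-45°, α=240°
  dir = (cos 240°, sin 240°) = (-0.5000, -0.8660); from cell (1,2)
  next x-line at t=1.4400, next y-line at t=0.6466; Δt_x=2.0000, Δt_y=1.1547
    y: enter (1,1) at t=0.6466
    x: enter (0,1) at t=1.4400 ← occupied
  → r_3 = 1.4400
beam 4: φ=0°, α=285°
  dir = (cos 285°, sin 285°) = (0.2588, -0.9659); from cell (1,2)
  next x-line at t=1.0818, next y-line at t=0.5798; Δt_x=3.8637, Δt_y=1.0353
    y: enter (1,1) at t=0.5798
    x: enter (2,1) at t=1.0818
    y: enter (2,0) at t=1.6150 ← occupied
  → r_4 = 1.6150
beam 5: φ=45°, α=330°
  dir = (cos 330°, sin 330°) = (0.8660, -0.5000); from cell (1,2)
  next x-line at t=0.3233, next y-line at t=1.1200; Δt_x=1.1547, Δt_y=2.0000
    x: enter (2,2) at t=0.3233
    y: enter (2,1) at t=1.1200
    x: enter (3,1) at t=1.4780
    x: enter (4,1) at t=2.6327
    y: enter (4,0) at t=3.1200 ← occupied
  → r_5 = 3.1200
beam 6: φ=90°, α=15°
  dir = (cos 15°, sin 15°) = (0.9659, 0.2588); from cell (1,2)
  next x-line at t=0.2899, next y-line at t=1.7000; Δt_x=1.0353, Δt_y=3.8637
    x: enter (2,2) at t=0.2899
    x: enter (3,2) at t=1.3252
    y: enter (3,3) at t=1.7000
    x: enter (4,3) at t=2.3604 ← occupied
  → r_6 = 2.3604
beam 7: φ=135°, α=60°
  dir = (cos 60°, sin 60°) = (0.5000, 0.8660); from cell (1,2)
  next x-line at t=0.5600, next y-line at t=0.5081; Δt_x=2.0000, Δt_y=1.1547
    y: enter (1,3) at t=0.5081
    x: enter (2,3) at t=0.5600
    y: enter (2,4) at t=1.6628
    x: enter (3,4) at t=2.5600
    y: enter (3,5) at t=2.8175
    y: enter (3,6) at t=3.9722
    x: enter (4,6) at t=4.5600
    y: enter (4,7) at t=5.1269 ← occupied
  → r_7 = 5.1269

ranges = [0.8314, 0.7454, 1.4400, 1.6150, 3.1200, 2.3604, 5.1269]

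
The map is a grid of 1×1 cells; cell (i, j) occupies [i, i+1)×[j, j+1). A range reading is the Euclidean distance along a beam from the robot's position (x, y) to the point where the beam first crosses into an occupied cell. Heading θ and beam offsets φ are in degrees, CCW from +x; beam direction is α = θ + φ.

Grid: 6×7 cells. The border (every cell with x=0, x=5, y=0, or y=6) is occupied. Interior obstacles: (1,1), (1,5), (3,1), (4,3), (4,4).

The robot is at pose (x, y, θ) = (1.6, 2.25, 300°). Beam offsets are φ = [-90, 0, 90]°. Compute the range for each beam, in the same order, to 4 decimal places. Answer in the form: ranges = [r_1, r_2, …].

beam 1: φ=-90°, α=210°
  cosα=-0.8660 sinα=-0.5000 | (1,2) | tMaxX 0.6928 tMaxY 0.5000 | tΔX 1.1547 tΔY 2.0000
    t=0.5000 [y] (1,1) — stop
  → r_1 = 0.5000
beam 2: φ=0°, α=300°
  cosα=0.5000 sinα=-0.8660 | (1,2) | tMaxX 0.8000 tMaxY 0.2887 | tΔX 2.0000 tΔY 1.1547
    t=0.2887 [y] (1,1) — stop
  → r_2 = 0.2887
beam 3: φ=90°, α=30°
  cosα=0.8660 sinα=0.5000 | (1,2) | tMaxX 0.4619 tMaxY 1.5000 | tΔX 1.1547 tΔY 2.0000
    t=0.4619 [x] (2,2)
    t=1.5000 [y] (2,3)
    t=1.6166 [x] (3,3)
    t=2.7713 [x] (4,3) — stop
  → r_3 = 2.7713

ranges = [0.5000, 0.2887, 2.7713]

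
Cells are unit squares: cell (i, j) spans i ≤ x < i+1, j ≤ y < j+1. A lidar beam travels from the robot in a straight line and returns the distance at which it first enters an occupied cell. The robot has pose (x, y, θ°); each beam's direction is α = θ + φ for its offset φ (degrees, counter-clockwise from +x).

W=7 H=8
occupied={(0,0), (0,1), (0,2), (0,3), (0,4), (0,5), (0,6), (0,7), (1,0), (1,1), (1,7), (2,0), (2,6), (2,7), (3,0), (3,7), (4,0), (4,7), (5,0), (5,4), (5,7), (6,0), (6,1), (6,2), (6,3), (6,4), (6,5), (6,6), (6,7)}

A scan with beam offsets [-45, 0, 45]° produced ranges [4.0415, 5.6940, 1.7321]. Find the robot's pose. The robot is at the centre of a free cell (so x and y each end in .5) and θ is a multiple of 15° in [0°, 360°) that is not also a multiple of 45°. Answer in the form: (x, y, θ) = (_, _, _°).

Enumerate (i+0.5, j+0.5, θ) over the 27 free cells and 16 admissible headings. For each, cast all 3 beams and compare to the given ranges.
  (3.5, 1.5, 195°): beam 1 = 2.8868 ≠ 4.0415 ✗
  (3.5, 5.5, 15°): beam 1 = 1.7321 ≠ 4.0415 ✗
  (4.5, 1.5, 330°): beam 1 = 0.5176 ≠ 4.0415 ✗
  …
  (4.5, 6.5, 255°): r_1=4.0415, r_2=5.6940, r_3=1.7321 — all match ✓
Only this pose fits every beam.

(x, y, θ) = (4.5, 6.5, 255°)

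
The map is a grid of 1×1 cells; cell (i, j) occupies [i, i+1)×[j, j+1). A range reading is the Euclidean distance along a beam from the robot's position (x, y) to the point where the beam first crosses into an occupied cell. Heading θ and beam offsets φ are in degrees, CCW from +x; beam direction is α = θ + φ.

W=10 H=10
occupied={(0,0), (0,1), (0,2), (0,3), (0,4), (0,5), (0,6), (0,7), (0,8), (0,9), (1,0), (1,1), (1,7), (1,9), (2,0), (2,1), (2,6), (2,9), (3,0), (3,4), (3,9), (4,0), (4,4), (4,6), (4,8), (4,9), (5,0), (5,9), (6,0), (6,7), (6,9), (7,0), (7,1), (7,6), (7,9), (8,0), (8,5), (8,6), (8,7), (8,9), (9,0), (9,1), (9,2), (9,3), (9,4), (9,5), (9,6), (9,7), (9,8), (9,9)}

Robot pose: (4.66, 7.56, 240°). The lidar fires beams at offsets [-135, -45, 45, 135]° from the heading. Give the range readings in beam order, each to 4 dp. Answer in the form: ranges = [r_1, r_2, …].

beam 1: φ=-135°, α=105°
  dir = (cos 105°, sin 105°) = (-0.2588, 0.9659); from cell (4,7)
  next x-line at t=2.5500, next y-line at t=0.4555; Δt_x=3.8637, Δt_y=1.0353
    y: enter (4,8) at t=0.4555 ← occupied
  → r_1 = 0.4555
beam 2: φ=-45°, α=195°
  dir = (cos 195°, sin 195°) = (-0.9659, -0.2588); from cell (4,7)
  next x-line at t=0.6833, next y-line at t=2.1637; Δt_x=1.0353, Δt_y=3.8637
    x: enter (3,7) at t=0.6833
    x: enter (2,7) at t=1.7186
    y: enter (2,6) at t=2.1637 ← occupied
  → r_2 = 2.1637
beam 3: φ=45°, α=285°
  dir = (cos 285°, sin 285°) = (0.2588, -0.9659); from cell (4,7)
  next x-line at t=1.3137, next y-line at t=0.5798; Δt_x=3.8637, Δt_y=1.0353
    y: enter (4,6) at t=0.5798 ← occupied
  → r_3 = 0.5798
beam 4: φ=135°, α=15°
  dir = (cos 15°, sin 15°) = (0.9659, 0.2588); from cell (4,7)
  next x-line at t=0.3520, next y-line at t=1.7000; Δt_x=1.0353, Δt_y=3.8637
    x: enter (5,7) at t=0.3520
    x: enter (6,7) at t=1.3873 ← occupied
  → r_4 = 1.3873

ranges = [0.4555, 2.1637, 0.5798, 1.3873]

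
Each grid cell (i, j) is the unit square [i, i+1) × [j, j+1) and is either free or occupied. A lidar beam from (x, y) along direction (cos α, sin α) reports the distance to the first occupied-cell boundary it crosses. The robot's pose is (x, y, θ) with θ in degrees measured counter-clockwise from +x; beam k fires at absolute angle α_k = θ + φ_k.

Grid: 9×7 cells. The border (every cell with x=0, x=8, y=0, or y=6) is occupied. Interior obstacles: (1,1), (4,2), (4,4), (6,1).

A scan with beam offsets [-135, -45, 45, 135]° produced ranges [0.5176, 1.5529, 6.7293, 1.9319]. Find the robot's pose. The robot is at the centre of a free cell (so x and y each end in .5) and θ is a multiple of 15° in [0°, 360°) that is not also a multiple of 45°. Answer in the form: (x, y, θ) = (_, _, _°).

(x, y, θ) = (7.5, 4.5, 150°)

Candidates: 31 free-cell centres × 16 headings = 496 poses. Raycast each; keep the one whose scan matches to 4 dp.
  (2.5, 2.5, 60°): beam 1 = 1.5529 ≠ 0.5176 ✗
  (2.5, 4.5, 165°): beam 1 = 3.0000 ≠ 0.5176 ✗
  (6.5, 4.5, 120°): beam 1 = 1.5529 ≠ 0.5176 ✗
  …
  (7.5, 4.5, 150°): r_1=0.5176, r_2=1.5529, r_3=6.7293, r_4=1.9319 — all match ✓
Unique over the lattice → pose = (7.5, 4.5, 150°).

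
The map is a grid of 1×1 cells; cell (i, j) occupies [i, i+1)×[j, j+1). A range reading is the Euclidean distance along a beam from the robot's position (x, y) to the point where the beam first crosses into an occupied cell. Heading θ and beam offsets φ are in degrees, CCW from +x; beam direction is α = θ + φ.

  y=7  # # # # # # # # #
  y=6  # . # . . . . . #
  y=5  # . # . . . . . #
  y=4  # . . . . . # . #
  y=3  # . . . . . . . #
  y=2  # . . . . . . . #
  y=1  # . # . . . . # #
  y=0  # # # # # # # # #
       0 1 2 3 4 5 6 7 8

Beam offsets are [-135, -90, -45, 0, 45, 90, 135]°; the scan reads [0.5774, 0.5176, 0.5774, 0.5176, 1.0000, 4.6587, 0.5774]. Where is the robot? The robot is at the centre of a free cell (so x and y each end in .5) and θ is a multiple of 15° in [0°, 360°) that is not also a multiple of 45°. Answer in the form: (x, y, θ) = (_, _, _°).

The pose lattice has 37·16 = 592 candidates. Test each by forward raycasting.
  (3.5, 6.5, 240°): beam 1 = 0.5176 ≠ 0.5774 ✗
  (4.5, 3.5, 330°): beam 1 = 3.6235 ≠ 0.5774 ✗
  (3.5, 4.5, 15°): beam 1 = 2.8868 ≠ 0.5774 ✗
  …
  (1.5, 6.5, 195°): r_1=0.5774, r_2=0.5176, r_3=0.5774, r_4=0.5176, r_5=1.0000, r_6=4.6587, r_7=0.5774 — all match ✓
Only this pose fits every beam.

(x, y, θ) = (1.5, 6.5, 195°)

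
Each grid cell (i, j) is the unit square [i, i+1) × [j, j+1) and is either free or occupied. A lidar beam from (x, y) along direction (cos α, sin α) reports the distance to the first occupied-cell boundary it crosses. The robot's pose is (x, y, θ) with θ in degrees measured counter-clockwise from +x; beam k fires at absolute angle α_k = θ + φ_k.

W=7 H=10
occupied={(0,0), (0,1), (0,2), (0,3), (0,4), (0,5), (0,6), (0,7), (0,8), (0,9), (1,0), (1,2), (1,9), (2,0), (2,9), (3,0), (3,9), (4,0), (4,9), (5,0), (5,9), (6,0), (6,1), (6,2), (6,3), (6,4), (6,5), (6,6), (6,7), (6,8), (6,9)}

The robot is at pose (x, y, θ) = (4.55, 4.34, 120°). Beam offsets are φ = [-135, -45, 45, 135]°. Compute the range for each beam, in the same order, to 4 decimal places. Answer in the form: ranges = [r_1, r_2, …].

beam 1: φ=-135°, α=345°
  cosα=0.9659 sinα=-0.2588 | (4,4) | tMaxX 0.4659 tMaxY 1.3137 | tΔX 1.0353 tΔY 3.8637
    t=0.4659 [x] (5,4)
    t=1.3137 [y] (5,3)
    t=1.5012 [x] (6,3) — stop
  → r_1 = 1.5012
beam 2: φ=-45°, α=75°
  cosα=0.2588 sinα=0.9659 | (4,4) | tMaxX 1.7387 tMaxY 0.6833 | tΔX 3.8637 tΔY 1.0353
    t=0.6833 [y] (4,5)
    t=1.7186 [y] (4,6)
    t=1.7387 [x] (5,6)
    t=2.7538 [y] (5,7)
    t=3.7891 [y] (5,8)
    t=4.8244 [y] (5,9) — stop
  → r_2 = 4.8244
beam 3: φ=45°, α=165°
  cosα=-0.9659 sinα=0.2588 | (4,4) | tMaxX 0.5694 tMaxY 2.5500 | tΔX 1.0353 tΔY 3.8637
    t=0.5694 [x] (3,4)
    t=1.6047 [x] (2,4)
    t=2.5500 [y] (2,5)
    t=2.6400 [x] (1,5)
    t=3.6752 [x] (0,5) — stop
  → r_3 = 3.6752
beam 4: φ=135°, α=255°
  cosα=-0.2588 sinα=-0.9659 | (4,4) | tMaxX 2.1250 tMaxY 0.3520 | tΔX 3.8637 tΔY 1.0353
    t=0.3520 [y] (4,3)
    t=1.3873 [y] (4,2)
    t=2.1250 [x] (3,2)
    t=2.4225 [y] (3,1)
    t=3.4578 [y] (3,0) — stop
  → r_4 = 3.4578

ranges = [1.5012, 4.8244, 3.6752, 3.4578]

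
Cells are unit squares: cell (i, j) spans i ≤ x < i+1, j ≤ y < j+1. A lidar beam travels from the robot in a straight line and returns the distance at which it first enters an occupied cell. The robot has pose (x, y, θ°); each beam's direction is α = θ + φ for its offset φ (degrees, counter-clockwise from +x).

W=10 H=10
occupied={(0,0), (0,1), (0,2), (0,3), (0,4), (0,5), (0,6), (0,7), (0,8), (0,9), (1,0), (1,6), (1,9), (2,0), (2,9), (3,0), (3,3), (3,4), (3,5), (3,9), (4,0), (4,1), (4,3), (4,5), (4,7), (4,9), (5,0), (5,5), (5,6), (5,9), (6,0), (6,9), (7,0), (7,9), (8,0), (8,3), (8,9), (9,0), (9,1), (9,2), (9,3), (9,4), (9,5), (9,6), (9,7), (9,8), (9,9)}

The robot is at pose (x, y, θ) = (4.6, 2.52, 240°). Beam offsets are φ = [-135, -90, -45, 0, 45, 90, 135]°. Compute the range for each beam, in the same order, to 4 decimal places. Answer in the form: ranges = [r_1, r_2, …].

ranges = [0.4969, 0.9600, 3.7270, 0.6004, 0.5383, 3.0400, 3.5199]

beam 1: φ=-135°, α=105°
  dir = (cos 105°, sin 105°) = (-0.2588, 0.9659); from cell (4,2)
  next x-line at t=2.3182, next y-line at t=0.4969; Δt_x=3.8637, Δt_y=1.0353
    y: enter (4,3) at t=0.4969 ← occupied
  → r_1 = 0.4969
beam 2: φ=-90°, α=150°
  dir = (cos 150°, sin 150°) = (-0.8660, 0.5000); from cell (4,2)
  next x-line at t=0.6928, next y-line at t=0.9600; Δt_x=1.1547, Δt_y=2.0000
    x: enter (3,2) at t=0.6928
    y: enter (3,3) at t=0.9600 ← occupied
  → r_2 = 0.9600
beam 3: φ=-45°, α=195°
  dir = (cos 195°, sin 195°) = (-0.9659, -0.2588); from cell (4,2)
  next x-line at t=0.6212, next y-line at t=2.0091; Δt_x=1.0353, Δt_y=3.8637
    x: enter (3,2) at t=0.6212
    x: enter (2,2) at t=1.6564
    y: enter (2,1) at t=2.0091
    x: enter (1,1) at t=2.6917
    x: enter (0,1) at t=3.7270 ← occupied
  → r_3 = 3.7270
beam 4: φ=0°, α=240°
  dir = (cos 240°, sin 240°) = (-0.5000, -0.8660); from cell (4,2)
  next x-line at t=1.2000, next y-line at t=0.6004; Δt_x=2.0000, Δt_y=1.1547
    y: enter (4,1) at t=0.6004 ← occupied
  → r_4 = 0.6004
beam 5: φ=45°, α=285°
  dir = (cos 285°, sin 285°) = (0.2588, -0.9659); from cell (4,2)
  next x-line at t=1.5455, next y-line at t=0.5383; Δt_x=3.8637, Δt_y=1.0353
    y: enter (4,1) at t=0.5383 ← occupied
  → r_5 = 0.5383
beam 6: φ=90°, α=330°
  dir = (cos 330°, sin 330°) = (0.8660, -0.5000); from cell (4,2)
  next x-line at t=0.4619, next y-line at t=1.0400; Δt_x=1.1547, Δt_y=2.0000
    x: enter (5,2) at t=0.4619
    y: enter (5,1) at t=1.0400
    x: enter (6,1) at t=1.6166
    x: enter (7,1) at t=2.7713
    y: enter (7,0) at t=3.0400 ← occupied
  → r_6 = 3.0400
beam 7: φ=135°, α=15°
  dir = (cos 15°, sin 15°) = (0.9659, 0.2588); from cell (4,2)
  next x-line at t=0.4141, next y-line at t=1.8546; Δt_x=1.0353, Δt_y=3.8637
    x: enter (5,2) at t=0.4141
    x: enter (6,2) at t=1.4494
    y: enter (6,3) at t=1.8546
    x: enter (7,3) at t=2.4847
    x: enter (8,3) at t=3.5199 ← occupied
  → r_7 = 3.5199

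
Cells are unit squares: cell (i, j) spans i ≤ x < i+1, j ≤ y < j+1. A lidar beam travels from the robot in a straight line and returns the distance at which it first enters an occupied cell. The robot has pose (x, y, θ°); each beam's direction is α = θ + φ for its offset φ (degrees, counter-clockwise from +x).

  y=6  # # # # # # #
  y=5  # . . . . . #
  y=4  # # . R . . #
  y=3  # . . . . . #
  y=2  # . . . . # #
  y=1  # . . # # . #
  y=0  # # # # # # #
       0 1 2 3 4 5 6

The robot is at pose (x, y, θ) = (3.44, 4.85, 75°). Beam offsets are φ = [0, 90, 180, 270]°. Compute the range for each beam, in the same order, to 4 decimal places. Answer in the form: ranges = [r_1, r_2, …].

ranges = [1.1906, 2.5261, 3.9858, 2.6503]

beam 1: φ=0°, α=75°
  direction (0.2588, 0.9659); cell (3,4); t to first gridline: x 2.1637, y 0.1553 (then +3.8637 / +1.0353)
    (3,5) via y @ 0.1553
    (3,6) via y @ 1.1906  # hit
  → r_1 = 1.1906
beam 2: φ=90°, α=165°
  direction (-0.9659, 0.2588); cell (3,4); t to first gridline: x 0.4555, y 0.5796 (then +1.0353 / +3.8637)
    (2,4) via x @ 0.4555
    (2,5) via y @ 0.5796
    (1,5) via x @ 1.4908
    (0,5) via x @ 2.5261  # hit
  → r_2 = 2.5261
beam 3: φ=180°, α=255°
  direction (-0.2588, -0.9659); cell (3,4); t to first gridline: x 1.7000, y 0.8800 (then +3.8637 / +1.0353)
    (3,3) via y @ 0.8800
    (2,3) via x @ 1.7000
    (2,2) via y @ 1.9153
    (2,1) via y @ 2.9505
    (2,0) via y @ 3.9858  # hit
  → r_3 = 3.9858
beam 4: φ=270°, α=345°
  direction (0.9659, -0.2588); cell (3,4); t to first gridline: x 0.5798, y 3.2841 (then +1.0353 / +3.8637)
    (4,4) via x @ 0.5798
    (5,4) via x @ 1.6150
    (6,4) via x @ 2.6503  # hit
  → r_4 = 2.6503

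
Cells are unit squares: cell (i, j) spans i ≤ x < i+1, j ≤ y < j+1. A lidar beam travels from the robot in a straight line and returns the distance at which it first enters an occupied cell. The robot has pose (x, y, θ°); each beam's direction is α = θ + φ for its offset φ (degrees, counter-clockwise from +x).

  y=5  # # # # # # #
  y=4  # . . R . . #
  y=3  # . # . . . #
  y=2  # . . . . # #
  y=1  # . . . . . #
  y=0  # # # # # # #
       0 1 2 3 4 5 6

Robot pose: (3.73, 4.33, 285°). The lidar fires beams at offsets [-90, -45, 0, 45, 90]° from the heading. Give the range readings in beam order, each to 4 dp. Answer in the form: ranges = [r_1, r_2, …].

ranges = [1.2750, 1.4600, 3.4475, 2.6212, 2.3501]

beam 1: φ=-90°, α=195°
  dir = (cos 195°, sin 195°) = (-0.9659, -0.2588); from cell (3,4)
  next x-line at t=0.7558, next y-line at t=1.2750; Δt_x=1.0353, Δt_y=3.8637
    x: enter (2,4) at t=0.7558
    y: enter (2,3) at t=1.2750 ← occupied
  → r_1 = 1.2750
beam 2: φ=-45°, α=240°
  dir = (cos 240°, sin 240°) = (-0.5000, -0.8660); from cell (3,4)
  next x-line at t=1.4600, next y-line at t=0.3811; Δt_x=2.0000, Δt_y=1.1547
    y: enter (3,3) at t=0.3811
    x: enter (2,3) at t=1.4600 ← occupied
  → r_2 = 1.4600
beam 3: φ=0°, α=285°
  dir = (cos 285°, sin 285°) = (0.2588, -0.9659); from cell (3,4)
  next x-line at t=1.0432, next y-line at t=0.3416; Δt_x=3.8637, Δt_y=1.0353
    y: enter (3,3) at t=0.3416
    x: enter (4,3) at t=1.0432
    y: enter (4,2) at t=1.3769
    y: enter (4,1) at t=2.4122
    y: enter (4,0) at t=3.4475 ← occupied
  → r_3 = 3.4475
beam 4: φ=45°, α=330°
  dir = (cos 330°, sin 330°) = (0.8660, -0.5000); from cell (3,4)
  next x-line at t=0.3118, next y-line at t=0.6600; Δt_x=1.1547, Δt_y=2.0000
    x: enter (4,4) at t=0.3118
    y: enter (4,3) at t=0.6600
    x: enter (5,3) at t=1.4665
    x: enter (6,3) at t=2.6212 ← occupied
  → r_4 = 2.6212
beam 5: φ=90°, α=15°
  dir = (cos 15°, sin 15°) = (0.9659, 0.2588); from cell (3,4)
  next x-line at t=0.2795, next y-line at t=2.5887; Δt_x=1.0353, Δt_y=3.8637
    x: enter (4,4) at t=0.2795
    x: enter (5,4) at t=1.3148
    x: enter (6,4) at t=2.3501 ← occupied
  → r_5 = 2.3501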